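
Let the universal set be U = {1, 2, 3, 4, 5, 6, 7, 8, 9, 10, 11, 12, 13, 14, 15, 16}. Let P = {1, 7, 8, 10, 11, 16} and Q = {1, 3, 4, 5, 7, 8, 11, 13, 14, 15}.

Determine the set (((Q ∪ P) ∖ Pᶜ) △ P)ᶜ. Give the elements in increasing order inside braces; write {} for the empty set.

Q ∪ P = {1, 3, 4, 5, 7, 8, 10, 11, 13, 14, 15, 16}
Pᶜ = {2, 3, 4, 5, 6, 9, 12, 13, 14, 15}
(Q ∪ P) ∖ Pᶜ = {1, 7, 8, 10, 11, 16}
((Q ∪ P) ∖ Pᶜ) △ P = {}
(((Q ∪ P) ∖ Pᶜ) △ P)ᶜ = {1, 2, 3, 4, 5, 6, 7, 8, 9, 10, 11, 12, 13, 14, 15, 16}

{1, 2, 3, 4, 5, 6, 7, 8, 9, 10, 11, 12, 13, 14, 15, 16}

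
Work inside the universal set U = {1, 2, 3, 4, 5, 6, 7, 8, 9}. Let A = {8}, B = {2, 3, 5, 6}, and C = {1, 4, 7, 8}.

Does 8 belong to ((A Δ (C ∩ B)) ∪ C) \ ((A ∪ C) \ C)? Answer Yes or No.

Yes

8 ∈ C and 8 ∉ B, so 8 ∉ C ∩ B
8 ∈ A and 8 ∉ (C ∩ B), so 8 ∈ A Δ (C ∩ B)
8 ∈ (A Δ (C ∩ B)) and 8 ∈ C, so 8 ∈ (A Δ (C ∩ B)) ∪ C
8 ∈ A and 8 ∈ C, so 8 ∈ A ∪ C
8 ∈ (A ∪ C) and 8 ∈ C, so 8 ∉ (A ∪ C) \ C
8 ∈ ((A Δ (C ∩ B)) ∪ C) and 8 ∉ ((A ∪ C) \ C), so 8 ∈ ((A Δ (C ∩ B)) ∪ C) \ ((A ∪ C) \ C)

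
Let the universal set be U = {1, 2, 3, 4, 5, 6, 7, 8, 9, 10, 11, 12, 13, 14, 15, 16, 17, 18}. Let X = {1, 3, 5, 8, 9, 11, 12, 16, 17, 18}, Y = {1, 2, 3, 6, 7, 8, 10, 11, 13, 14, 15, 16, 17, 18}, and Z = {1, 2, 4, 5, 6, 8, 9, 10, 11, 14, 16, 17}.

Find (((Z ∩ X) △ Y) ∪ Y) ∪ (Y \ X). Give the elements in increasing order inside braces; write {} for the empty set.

Z ∩ X = {1, 5, 8, 9, 11, 16, 17}
(Z ∩ X) △ Y = {2, 3, 5, 6, 7, 9, 10, 13, 14, 15, 18}
((Z ∩ X) △ Y) ∪ Y = {1, 2, 3, 5, 6, 7, 8, 9, 10, 11, 13, 14, 15, 16, 17, 18}
Y \ X = {2, 6, 7, 10, 13, 14, 15}
(((Z ∩ X) △ Y) ∪ Y) ∪ (Y \ X) = {1, 2, 3, 5, 6, 7, 8, 9, 10, 11, 13, 14, 15, 16, 17, 18}

{1, 2, 3, 5, 6, 7, 8, 9, 10, 11, 13, 14, 15, 16, 17, 18}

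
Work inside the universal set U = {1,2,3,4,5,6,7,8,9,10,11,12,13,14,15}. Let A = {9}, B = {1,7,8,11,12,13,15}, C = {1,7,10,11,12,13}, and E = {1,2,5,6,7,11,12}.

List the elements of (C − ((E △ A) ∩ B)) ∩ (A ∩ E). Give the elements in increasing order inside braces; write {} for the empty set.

{}

E △ A = {1,2,5,6,7,9,11,12}
(E △ A) ∩ B = {1,7,11,12}
C − ((E △ A) ∩ B) = {10,13}
A ∩ E = {}
(C − ((E △ A) ∩ B)) ∩ (A ∩ E) = {}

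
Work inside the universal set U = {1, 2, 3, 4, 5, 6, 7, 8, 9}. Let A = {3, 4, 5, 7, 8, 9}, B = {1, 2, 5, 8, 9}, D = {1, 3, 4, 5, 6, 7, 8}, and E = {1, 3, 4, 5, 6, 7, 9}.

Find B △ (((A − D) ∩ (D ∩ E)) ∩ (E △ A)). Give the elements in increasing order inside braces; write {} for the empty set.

A − D = {9}
D ∩ E = {1, 3, 4, 5, 6, 7}
(A − D) ∩ (D ∩ E) = {}
E △ A = {1, 6, 8}
((A − D) ∩ (D ∩ E)) ∩ (E △ A) = {}
B △ (((A − D) ∩ (D ∩ E)) ∩ (E △ A)) = {1, 2, 5, 8, 9}

{1, 2, 5, 8, 9}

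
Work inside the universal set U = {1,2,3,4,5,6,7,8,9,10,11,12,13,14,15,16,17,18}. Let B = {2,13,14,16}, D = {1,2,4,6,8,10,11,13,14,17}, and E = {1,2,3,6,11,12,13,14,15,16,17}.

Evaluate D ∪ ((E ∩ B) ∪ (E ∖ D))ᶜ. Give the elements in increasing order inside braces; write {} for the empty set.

E ∩ B = {2,13,14,16}
E ∖ D = {3,12,15,16}
(E ∩ B) ∪ (E ∖ D) = {2,3,12,13,14,15,16}
((E ∩ B) ∪ (E ∖ D))ᶜ = {1,4,5,6,7,8,9,10,11,17,18}
D ∪ ((E ∩ B) ∪ (E ∖ D))ᶜ = {1,2,4,5,6,7,8,9,10,11,13,14,17,18}

{1,2,4,5,6,7,8,9,10,11,13,14,17,18}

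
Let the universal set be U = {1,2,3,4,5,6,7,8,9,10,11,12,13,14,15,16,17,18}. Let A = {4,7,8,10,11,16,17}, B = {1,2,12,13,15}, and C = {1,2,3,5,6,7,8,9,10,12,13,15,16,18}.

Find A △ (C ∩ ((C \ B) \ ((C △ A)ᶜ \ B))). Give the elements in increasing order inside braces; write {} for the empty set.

C \ B = {3,5,6,7,8,9,10,16,18}
C △ A = {1,2,3,4,5,6,9,11,12,13,15,17,18}
(C △ A)ᶜ = {7,8,10,14,16}
(C △ A)ᶜ \ B = {7,8,10,14,16}
(C \ B) \ ((C △ A)ᶜ \ B) = {3,5,6,9,18}
C ∩ ((C \ B) \ ((C △ A)ᶜ \ B)) = {3,5,6,9,18}
A △ (C ∩ ((C \ B) \ ((C △ A)ᶜ \ B))) = {3,4,5,6,7,8,9,10,11,16,17,18}

{3,4,5,6,7,8,9,10,11,16,17,18}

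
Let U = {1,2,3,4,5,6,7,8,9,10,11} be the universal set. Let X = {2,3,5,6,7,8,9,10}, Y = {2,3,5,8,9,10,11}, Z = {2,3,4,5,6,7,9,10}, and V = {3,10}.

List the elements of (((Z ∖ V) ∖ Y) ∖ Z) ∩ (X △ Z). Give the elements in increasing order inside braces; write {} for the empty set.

{}

Z ∖ V = {2,4,5,6,7,9}
(Z ∖ V) ∖ Y = {4,6,7}
((Z ∖ V) ∖ Y) ∖ Z = {}
X △ Z = {4,8}
(((Z ∖ V) ∖ Y) ∖ Z) ∩ (X △ Z) = {}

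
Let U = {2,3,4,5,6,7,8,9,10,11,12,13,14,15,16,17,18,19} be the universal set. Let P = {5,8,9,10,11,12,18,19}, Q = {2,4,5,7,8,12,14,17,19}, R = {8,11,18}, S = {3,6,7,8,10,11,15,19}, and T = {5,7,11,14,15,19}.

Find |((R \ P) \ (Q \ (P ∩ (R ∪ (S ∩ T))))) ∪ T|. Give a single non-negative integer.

R \ P = {}
S ∩ T = {7,11,15,19}
R ∪ (S ∩ T) = {7,8,11,15,18,19}
P ∩ (R ∪ (S ∩ T)) = {8,11,18,19}
Q \ (P ∩ (R ∪ (S ∩ T))) = {2,4,5,7,12,14,17}
(R \ P) \ (Q \ (P ∩ (R ∪ (S ∩ T)))) = {}
((R \ P) \ (Q \ (P ∩ (R ∪ (S ∩ T))))) ∪ T = {5,7,11,14,15,19}
|((R \ P) \ (Q \ (P ∩ (R ∪ (S ∩ T))))) ∪ T| = 6

6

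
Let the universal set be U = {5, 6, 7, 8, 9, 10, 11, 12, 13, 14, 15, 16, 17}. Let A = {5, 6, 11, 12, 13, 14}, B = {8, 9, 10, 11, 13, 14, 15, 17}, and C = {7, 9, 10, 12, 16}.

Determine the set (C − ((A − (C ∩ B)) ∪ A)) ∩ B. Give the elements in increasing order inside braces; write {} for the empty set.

C ∩ B = {9, 10}
A − (C ∩ B) = {5, 6, 11, 12, 13, 14}
(A − (C ∩ B)) ∪ A = {5, 6, 11, 12, 13, 14}
C − ((A − (C ∩ B)) ∪ A) = {7, 9, 10, 16}
(C − ((A − (C ∩ B)) ∪ A)) ∩ B = {9, 10}

{9, 10}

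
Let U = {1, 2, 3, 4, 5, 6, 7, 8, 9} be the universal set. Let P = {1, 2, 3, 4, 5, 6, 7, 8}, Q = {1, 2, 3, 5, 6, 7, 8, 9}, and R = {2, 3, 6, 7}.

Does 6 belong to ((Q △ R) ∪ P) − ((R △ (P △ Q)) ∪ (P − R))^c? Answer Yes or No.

Yes

6 ∈ Q and 6 ∈ R, so 6 ∉ Q △ R
6 ∉ (Q △ R) and 6 ∈ P, so 6 ∈ (Q △ R) ∪ P
6 ∈ P and 6 ∈ Q, so 6 ∉ P △ Q
6 ∈ R and 6 ∉ (P △ Q), so 6 ∈ R △ (P △ Q)
6 ∈ P and 6 ∈ R, so 6 ∉ P − R
6 ∈ (R △ (P △ Q)) and 6 ∉ (P − R), so 6 ∈ (R △ (P △ Q)) ∪ (P − R)
6 ∉ ((R △ (P △ Q)) ∪ (P − R))^c since 6 ∈ ((R △ (P △ Q)) ∪ (P − R))
6 ∈ ((Q △ R) ∪ P) and 6 ∉ ((R △ (P △ Q)) ∪ (P − R))^c, so 6 ∈ ((Q △ R) ∪ P) − ((R △ (P △ Q)) ∪ (P − R))^c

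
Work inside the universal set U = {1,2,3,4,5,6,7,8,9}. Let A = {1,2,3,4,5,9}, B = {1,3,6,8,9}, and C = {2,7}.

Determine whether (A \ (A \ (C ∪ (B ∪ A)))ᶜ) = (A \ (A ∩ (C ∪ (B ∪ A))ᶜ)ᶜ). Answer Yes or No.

B ∪ A = {1,2,3,4,5,6,8,9}
C ∪ (B ∪ A) = {1,2,3,4,5,6,7,8,9}
A \ (C ∪ (B ∪ A)) = {}
(A \ (C ∪ (B ∪ A)))ᶜ = {1,2,3,4,5,6,7,8,9}
A \ (A \ (C ∪ (B ∪ A)))ᶜ = {}
(C ∪ (B ∪ A))ᶜ = {}
A ∩ (C ∪ (B ∪ A))ᶜ = {}
(A ∩ (C ∪ (B ∪ A))ᶜ)ᶜ = {1,2,3,4,5,6,7,8,9}
A \ (A ∩ (C ∪ (B ∪ A))ᶜ)ᶜ = {}
Both equal {}, so A \ (A \ (C ∪ (B ∪ A)))ᶜ = A \ (A ∩ (C ∪ (B ∪ A))ᶜ)ᶜ.

Yes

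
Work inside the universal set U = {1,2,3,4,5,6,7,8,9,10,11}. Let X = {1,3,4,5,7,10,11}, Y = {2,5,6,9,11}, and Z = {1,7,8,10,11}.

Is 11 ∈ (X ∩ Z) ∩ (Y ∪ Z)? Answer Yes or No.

11 ∈ X and 11 ∈ Z, so 11 ∈ X ∩ Z
11 ∈ Y and 11 ∈ Z, so 11 ∈ Y ∪ Z
11 ∈ (X ∩ Z) and 11 ∈ (Y ∪ Z), so 11 ∈ (X ∩ Z) ∩ (Y ∪ Z)

Yes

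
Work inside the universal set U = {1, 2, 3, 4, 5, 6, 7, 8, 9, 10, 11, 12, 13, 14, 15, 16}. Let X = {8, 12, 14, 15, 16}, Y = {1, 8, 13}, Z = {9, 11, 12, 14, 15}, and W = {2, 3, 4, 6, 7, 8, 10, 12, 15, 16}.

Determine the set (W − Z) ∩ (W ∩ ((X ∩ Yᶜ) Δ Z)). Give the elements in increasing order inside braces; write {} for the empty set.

{16}

W − Z = {2, 3, 4, 6, 7, 8, 10, 16}
Yᶜ = {2, 3, 4, 5, 6, 7, 9, 10, 11, 12, 14, 15, 16}
X ∩ Yᶜ = {12, 14, 15, 16}
(X ∩ Yᶜ) Δ Z = {9, 11, 16}
W ∩ ((X ∩ Yᶜ) Δ Z) = {16}
(W − Z) ∩ (W ∩ ((X ∩ Yᶜ) Δ Z)) = {16}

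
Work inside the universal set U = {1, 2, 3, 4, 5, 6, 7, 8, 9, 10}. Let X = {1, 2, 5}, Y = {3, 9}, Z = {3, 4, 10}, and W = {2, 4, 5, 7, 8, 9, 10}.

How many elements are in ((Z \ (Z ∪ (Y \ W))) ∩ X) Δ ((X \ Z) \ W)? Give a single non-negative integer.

1

Y \ W = {3}
Z ∪ (Y \ W) = {3, 4, 10}
Z \ (Z ∪ (Y \ W)) = {}
(Z \ (Z ∪ (Y \ W))) ∩ X = {}
X \ Z = {1, 2, 5}
(X \ Z) \ W = {1}
((Z \ (Z ∪ (Y \ W))) ∩ X) Δ ((X \ Z) \ W) = {1}
|((Z \ (Z ∪ (Y \ W))) ∩ X) Δ ((X \ Z) \ W)| = 1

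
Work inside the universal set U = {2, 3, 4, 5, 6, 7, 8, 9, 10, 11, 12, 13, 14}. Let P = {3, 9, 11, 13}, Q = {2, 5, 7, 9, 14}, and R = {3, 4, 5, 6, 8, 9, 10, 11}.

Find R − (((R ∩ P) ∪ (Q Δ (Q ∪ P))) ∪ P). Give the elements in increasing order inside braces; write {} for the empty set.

{4, 5, 6, 8, 10}

R ∩ P = {3, 9, 11}
Q ∪ P = {2, 3, 5, 7, 9, 11, 13, 14}
Q Δ (Q ∪ P) = {3, 11, 13}
(R ∩ P) ∪ (Q Δ (Q ∪ P)) = {3, 9, 11, 13}
((R ∩ P) ∪ (Q Δ (Q ∪ P))) ∪ P = {3, 9, 11, 13}
R − (((R ∩ P) ∪ (Q Δ (Q ∪ P))) ∪ P) = {4, 5, 6, 8, 10}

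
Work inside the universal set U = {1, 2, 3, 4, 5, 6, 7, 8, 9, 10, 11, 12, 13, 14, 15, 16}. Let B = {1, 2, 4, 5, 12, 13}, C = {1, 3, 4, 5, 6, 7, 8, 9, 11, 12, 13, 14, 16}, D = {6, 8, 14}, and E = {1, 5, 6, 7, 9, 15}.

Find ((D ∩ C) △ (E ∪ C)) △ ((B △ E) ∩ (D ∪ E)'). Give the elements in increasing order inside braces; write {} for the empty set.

D ∩ C = {6, 8, 14}
E ∪ C = {1, 3, 4, 5, 6, 7, 8, 9, 11, 12, 13, 14, 15, 16}
(D ∩ C) △ (E ∪ C) = {1, 3, 4, 5, 7, 9, 11, 12, 13, 15, 16}
B △ E = {2, 4, 6, 7, 9, 12, 13, 15}
D ∪ E = {1, 5, 6, 7, 8, 9, 14, 15}
(D ∪ E)' = {2, 3, 4, 10, 11, 12, 13, 16}
(B △ E) ∩ (D ∪ E)' = {2, 4, 12, 13}
((D ∩ C) △ (E ∪ C)) △ ((B △ E) ∩ (D ∪ E)') = {1, 2, 3, 5, 7, 9, 11, 15, 16}

{1, 2, 3, 5, 7, 9, 11, 15, 16}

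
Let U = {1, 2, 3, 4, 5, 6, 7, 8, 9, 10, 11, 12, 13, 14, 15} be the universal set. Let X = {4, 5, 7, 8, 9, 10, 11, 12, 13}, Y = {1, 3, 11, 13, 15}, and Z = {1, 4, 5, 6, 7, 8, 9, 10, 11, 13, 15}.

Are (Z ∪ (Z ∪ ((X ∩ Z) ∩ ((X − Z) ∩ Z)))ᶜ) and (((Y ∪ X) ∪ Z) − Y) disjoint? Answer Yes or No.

No

X ∩ Z = {4, 5, 7, 8, 9, 10, 11, 13}
X − Z = {12}
(X − Z) ∩ Z = {}
(X ∩ Z) ∩ ((X − Z) ∩ Z) = {}
Z ∪ ((X ∩ Z) ∩ ((X − Z) ∩ Z)) = {1, 4, 5, 6, 7, 8, 9, 10, 11, 13, 15}
(Z ∪ ((X ∩ Z) ∩ ((X − Z) ∩ Z)))ᶜ = {2, 3, 12, 14}
Z ∪ (Z ∪ ((X ∩ Z) ∩ ((X − Z) ∩ Z)))ᶜ = {1, 2, 3, 4, 5, 6, 7, 8, 9, 10, 11, 12, 13, 14, 15}
Y ∪ X = {1, 3, 4, 5, 7, 8, 9, 10, 11, 12, 13, 15}
(Y ∪ X) ∪ Z = {1, 3, 4, 5, 6, 7, 8, 9, 10, 11, 12, 13, 15}
((Y ∪ X) ∪ Z) − Y = {4, 5, 6, 7, 8, 9, 10, 12}
4 lies in both, so they are not disjoint.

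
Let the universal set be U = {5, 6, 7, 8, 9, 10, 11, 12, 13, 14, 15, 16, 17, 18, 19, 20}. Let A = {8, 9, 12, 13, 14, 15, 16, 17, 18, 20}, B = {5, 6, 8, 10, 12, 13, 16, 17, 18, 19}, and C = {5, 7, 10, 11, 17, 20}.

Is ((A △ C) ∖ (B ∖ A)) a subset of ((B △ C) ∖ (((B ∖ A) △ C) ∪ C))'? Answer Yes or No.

No

A △ C = {5, 7, 8, 9, 10, 11, 12, 13, 14, 15, 16, 18}
B ∖ A = {5, 6, 10, 19}
(A △ C) ∖ (B ∖ A) = {7, 8, 9, 11, 12, 13, 14, 15, 16, 18}
B △ C = {6, 7, 8, 11, 12, 13, 16, 18, 19, 20}
(B ∖ A) △ C = {6, 7, 11, 17, 19, 20}
((B ∖ A) △ C) ∪ C = {5, 6, 7, 10, 11, 17, 19, 20}
(B △ C) ∖ (((B ∖ A) △ C) ∪ C) = {8, 12, 13, 16, 18}
((B △ C) ∖ (((B ∖ A) △ C) ∪ C))' = {5, 6, 7, 9, 10, 11, 14, 15, 17, 19, 20}
8 ∈ (A △ C) ∖ (B ∖ A) but 8 ∉ ((B △ C) ∖ (((B ∖ A) △ C) ∪ C))', so the inclusion fails.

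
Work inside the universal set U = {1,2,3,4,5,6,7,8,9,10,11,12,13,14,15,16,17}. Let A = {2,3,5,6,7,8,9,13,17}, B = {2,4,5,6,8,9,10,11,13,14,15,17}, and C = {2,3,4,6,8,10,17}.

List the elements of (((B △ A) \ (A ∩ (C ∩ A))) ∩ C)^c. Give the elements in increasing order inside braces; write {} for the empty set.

{1,2,3,5,6,7,8,9,11,12,13,14,15,16,17}

B △ A = {3,4,7,10,11,14,15}
C ∩ A = {2,3,6,8,17}
A ∩ (C ∩ A) = {2,3,6,8,17}
(B △ A) \ (A ∩ (C ∩ A)) = {4,7,10,11,14,15}
((B △ A) \ (A ∩ (C ∩ A))) ∩ C = {4,10}
(((B △ A) \ (A ∩ (C ∩ A))) ∩ C)^c = {1,2,3,5,6,7,8,9,11,12,13,14,15,16,17}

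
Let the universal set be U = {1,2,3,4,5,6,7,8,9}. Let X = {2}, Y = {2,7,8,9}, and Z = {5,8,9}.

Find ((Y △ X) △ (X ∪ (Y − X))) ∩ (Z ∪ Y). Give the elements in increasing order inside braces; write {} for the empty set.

{2}

Y △ X = {7,8,9}
Y − X = {7,8,9}
X ∪ (Y − X) = {2,7,8,9}
(Y △ X) △ (X ∪ (Y − X)) = {2}
Z ∪ Y = {2,5,7,8,9}
((Y △ X) △ (X ∪ (Y − X))) ∩ (Z ∪ Y) = {2}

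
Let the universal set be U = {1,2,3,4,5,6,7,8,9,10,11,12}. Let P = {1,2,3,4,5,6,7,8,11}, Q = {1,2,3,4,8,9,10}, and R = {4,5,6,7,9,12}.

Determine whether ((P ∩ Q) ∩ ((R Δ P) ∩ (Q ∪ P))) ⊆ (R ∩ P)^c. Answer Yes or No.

Yes

P ∩ Q = {1,2,3,4,8}
R Δ P = {1,2,3,8,9,11,12}
Q ∪ P = {1,2,3,4,5,6,7,8,9,10,11}
(R Δ P) ∩ (Q ∪ P) = {1,2,3,8,9,11}
(P ∩ Q) ∩ ((R Δ P) ∩ (Q ∪ P)) = {1,2,3,8}
R ∩ P = {4,5,6,7}
(R ∩ P)^c = {1,2,3,8,9,10,11,12}
Every element of {1,2,3,8} is in {1,2,3,8,9,10,11,12}, so (P ∩ Q) ∩ ((R Δ P) ∩ (Q ∪ P)) ⊆ (R ∩ P)^c.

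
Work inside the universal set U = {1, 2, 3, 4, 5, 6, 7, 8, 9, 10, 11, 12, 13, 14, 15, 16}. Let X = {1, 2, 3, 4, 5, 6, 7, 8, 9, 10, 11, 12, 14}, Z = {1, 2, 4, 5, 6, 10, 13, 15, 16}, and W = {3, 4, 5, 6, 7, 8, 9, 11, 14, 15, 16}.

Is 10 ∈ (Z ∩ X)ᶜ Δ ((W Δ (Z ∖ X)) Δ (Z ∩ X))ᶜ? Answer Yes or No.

No

10 ∈ Z and 10 ∈ X, so 10 ∈ Z ∩ X
10 ∉ (Z ∩ X)ᶜ since 10 ∈ (Z ∩ X)
10 ∈ Z and 10 ∈ X, so 10 ∉ Z ∖ X
10 ∉ W and 10 ∉ (Z ∖ X), so 10 ∉ W Δ (Z ∖ X)
10 ∈ Z and 10 ∈ X, so 10 ∈ Z ∩ X
10 ∉ (W Δ (Z ∖ X)) and 10 ∈ (Z ∩ X), so 10 ∈ (W Δ (Z ∖ X)) Δ (Z ∩ X)
10 ∉ ((W Δ (Z ∖ X)) Δ (Z ∩ X))ᶜ since 10 ∈ ((W Δ (Z ∖ X)) Δ (Z ∩ X))
10 ∉ (Z ∩ X)ᶜ and 10 ∉ ((W Δ (Z ∖ X)) Δ (Z ∩ X))ᶜ, so 10 ∉ (Z ∩ X)ᶜ Δ ((W Δ (Z ∖ X)) Δ (Z ∩ X))ᶜ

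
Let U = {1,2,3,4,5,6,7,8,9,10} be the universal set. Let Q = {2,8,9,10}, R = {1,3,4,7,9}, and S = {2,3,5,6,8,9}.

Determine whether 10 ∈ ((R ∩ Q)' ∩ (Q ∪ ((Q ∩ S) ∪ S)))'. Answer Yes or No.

No

10 ∉ R and 10 ∈ Q, so 10 ∉ R ∩ Q
10 ∈ (R ∩ Q)' since 10 ∉ (R ∩ Q)
10 ∈ Q and 10 ∉ S, so 10 ∉ Q ∩ S
10 ∉ (Q ∩ S) and 10 ∉ S, so 10 ∉ (Q ∩ S) ∪ S
10 ∈ Q and 10 ∉ ((Q ∩ S) ∪ S), so 10 ∈ Q ∪ ((Q ∩ S) ∪ S)
10 ∈ (R ∩ Q)' and 10 ∈ (Q ∪ ((Q ∩ S) ∪ S)), so 10 ∈ (R ∩ Q)' ∩ (Q ∪ ((Q ∩ S) ∪ S))
10 ∉ ((R ∩ Q)' ∩ (Q ∪ ((Q ∩ S) ∪ S)))' since 10 ∈ ((R ∩ Q)' ∩ (Q ∪ ((Q ∩ S) ∪ S)))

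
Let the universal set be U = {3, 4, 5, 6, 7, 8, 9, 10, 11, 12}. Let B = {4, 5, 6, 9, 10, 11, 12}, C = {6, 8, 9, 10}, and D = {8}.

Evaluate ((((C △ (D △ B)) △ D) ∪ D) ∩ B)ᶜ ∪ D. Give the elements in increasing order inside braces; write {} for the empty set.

D △ B = {4, 5, 6, 8, 9, 10, 11, 12}
C △ (D △ B) = {4, 5, 11, 12}
(C △ (D △ B)) △ D = {4, 5, 8, 11, 12}
((C △ (D △ B)) △ D) ∪ D = {4, 5, 8, 11, 12}
(((C △ (D △ B)) △ D) ∪ D) ∩ B = {4, 5, 11, 12}
((((C △ (D △ B)) △ D) ∪ D) ∩ B)ᶜ = {3, 6, 7, 8, 9, 10}
((((C △ (D △ B)) △ D) ∪ D) ∩ B)ᶜ ∪ D = {3, 6, 7, 8, 9, 10}

{3, 6, 7, 8, 9, 10}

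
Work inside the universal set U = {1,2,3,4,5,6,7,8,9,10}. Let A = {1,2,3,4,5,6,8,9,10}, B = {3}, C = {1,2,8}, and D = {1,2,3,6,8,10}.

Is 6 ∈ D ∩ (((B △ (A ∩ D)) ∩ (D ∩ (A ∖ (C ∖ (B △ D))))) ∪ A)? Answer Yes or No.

Yes

6 ∈ A and 6 ∈ D, so 6 ∈ A ∩ D
6 ∉ B and 6 ∈ (A ∩ D), so 6 ∈ B △ (A ∩ D)
6 ∉ B and 6 ∈ D, so 6 ∈ B △ D
6 ∉ C and 6 ∈ (B △ D), so 6 ∉ C ∖ (B △ D)
6 ∈ A and 6 ∉ (C ∖ (B △ D)), so 6 ∈ A ∖ (C ∖ (B △ D))
6 ∈ D and 6 ∈ (A ∖ (C ∖ (B △ D))), so 6 ∈ D ∩ (A ∖ (C ∖ (B △ D)))
6 ∈ (B △ (A ∩ D)) and 6 ∈ (D ∩ (A ∖ (C ∖ (B △ D)))), so 6 ∈ (B △ (A ∩ D)) ∩ (D ∩ (A ∖ (C ∖ (B △ D))))
6 ∈ ((B △ (A ∩ D)) ∩ (D ∩ (A ∖ (C ∖ (B △ D))))) and 6 ∈ A, so 6 ∈ ((B △ (A ∩ D)) ∩ (D ∩ (A ∖ (C ∖ (B △ D))))) ∪ A
6 ∈ D and 6 ∈ (((B △ (A ∩ D)) ∩ (D ∩ (A ∖ (C ∖ (B △ D))))) ∪ A), so 6 ∈ D ∩ (((B △ (A ∩ D)) ∩ (D ∩ (A ∖ (C ∖ (B △ D))))) ∪ A)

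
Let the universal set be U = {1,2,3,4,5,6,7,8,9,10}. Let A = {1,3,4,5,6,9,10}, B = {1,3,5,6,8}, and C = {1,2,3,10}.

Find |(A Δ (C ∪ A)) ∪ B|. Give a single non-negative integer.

C ∪ A = {1,2,3,4,5,6,9,10}
A Δ (C ∪ A) = {2}
(A Δ (C ∪ A)) ∪ B = {1,2,3,5,6,8}
|(A Δ (C ∪ A)) ∪ B| = 6

6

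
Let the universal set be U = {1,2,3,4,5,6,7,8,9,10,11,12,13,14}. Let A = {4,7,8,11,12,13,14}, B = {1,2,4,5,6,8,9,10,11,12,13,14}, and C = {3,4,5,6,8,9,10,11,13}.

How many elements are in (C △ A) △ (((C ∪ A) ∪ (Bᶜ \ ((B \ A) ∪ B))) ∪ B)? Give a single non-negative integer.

C △ A = {3,5,6,7,9,10,12,14}
C ∪ A = {3,4,5,6,7,8,9,10,11,12,13,14}
Bᶜ = {3,7}
B \ A = {1,2,5,6,9,10}
(B \ A) ∪ B = {1,2,4,5,6,8,9,10,11,12,13,14}
Bᶜ \ ((B \ A) ∪ B) = {3,7}
(C ∪ A) ∪ (Bᶜ \ ((B \ A) ∪ B)) = {3,4,5,6,7,8,9,10,11,12,13,14}
((C ∪ A) ∪ (Bᶜ \ ((B \ A) ∪ B))) ∪ B = {1,2,3,4,5,6,7,8,9,10,11,12,13,14}
(C △ A) △ (((C ∪ A) ∪ (Bᶜ \ ((B \ A) ∪ B))) ∪ B) = {1,2,4,8,11,13}
|(C △ A) △ (((C ∪ A) ∪ (Bᶜ \ ((B \ A) ∪ B))) ∪ B)| = 6

6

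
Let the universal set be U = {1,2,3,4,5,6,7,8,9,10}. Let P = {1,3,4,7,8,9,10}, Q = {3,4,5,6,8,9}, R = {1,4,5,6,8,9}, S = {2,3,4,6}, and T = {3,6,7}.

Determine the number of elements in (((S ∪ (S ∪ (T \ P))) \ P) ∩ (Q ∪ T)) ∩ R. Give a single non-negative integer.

1

T \ P = {6}
S ∪ (T \ P) = {2,3,4,6}
S ∪ (S ∪ (T \ P)) = {2,3,4,6}
(S ∪ (S ∪ (T \ P))) \ P = {2,6}
Q ∪ T = {3,4,5,6,7,8,9}
((S ∪ (S ∪ (T \ P))) \ P) ∩ (Q ∪ T) = {6}
(((S ∪ (S ∪ (T \ P))) \ P) ∩ (Q ∪ T)) ∩ R = {6}
|(((S ∪ (S ∪ (T \ P))) \ P) ∩ (Q ∪ T)) ∩ R| = 1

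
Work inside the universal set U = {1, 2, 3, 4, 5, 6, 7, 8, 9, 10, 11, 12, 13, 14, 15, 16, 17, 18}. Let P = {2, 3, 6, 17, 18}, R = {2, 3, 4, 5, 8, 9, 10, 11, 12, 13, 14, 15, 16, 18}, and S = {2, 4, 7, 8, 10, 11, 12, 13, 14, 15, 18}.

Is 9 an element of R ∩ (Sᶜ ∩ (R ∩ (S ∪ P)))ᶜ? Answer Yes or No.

Yes

9 ∉ S, so 9 ∈ Sᶜ
9 ∉ S and 9 ∉ P, so 9 ∉ S ∪ P
9 ∈ R and 9 ∉ (S ∪ P), so 9 ∉ R ∩ (S ∪ P)
9 ∈ Sᶜ and 9 ∉ (R ∩ (S ∪ P)), so 9 ∉ Sᶜ ∩ (R ∩ (S ∪ P))
9 ∈ (Sᶜ ∩ (R ∩ (S ∪ P)))ᶜ since 9 ∉ (Sᶜ ∩ (R ∩ (S ∪ P)))
9 ∈ R and 9 ∈ (Sᶜ ∩ (R ∩ (S ∪ P)))ᶜ, so 9 ∈ R ∩ (Sᶜ ∩ (R ∩ (S ∪ P)))ᶜ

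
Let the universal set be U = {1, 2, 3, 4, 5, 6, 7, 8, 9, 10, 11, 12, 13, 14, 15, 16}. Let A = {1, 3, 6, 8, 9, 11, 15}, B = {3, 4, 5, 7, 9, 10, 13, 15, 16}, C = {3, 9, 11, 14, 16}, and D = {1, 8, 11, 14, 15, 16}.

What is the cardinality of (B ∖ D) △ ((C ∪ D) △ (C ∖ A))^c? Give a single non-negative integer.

B ∖ D = {3, 4, 5, 7, 9, 10, 13}
C ∪ D = {1, 3, 8, 9, 11, 14, 15, 16}
C ∖ A = {14, 16}
(C ∪ D) △ (C ∖ A) = {1, 3, 8, 9, 11, 15}
((C ∪ D) △ (C ∖ A))^c = {2, 4, 5, 6, 7, 10, 12, 13, 14, 16}
(B ∖ D) △ ((C ∪ D) △ (C ∖ A))^c = {2, 3, 6, 9, 12, 14, 16}
|(B ∖ D) △ ((C ∪ D) △ (C ∖ A))^c| = 7

7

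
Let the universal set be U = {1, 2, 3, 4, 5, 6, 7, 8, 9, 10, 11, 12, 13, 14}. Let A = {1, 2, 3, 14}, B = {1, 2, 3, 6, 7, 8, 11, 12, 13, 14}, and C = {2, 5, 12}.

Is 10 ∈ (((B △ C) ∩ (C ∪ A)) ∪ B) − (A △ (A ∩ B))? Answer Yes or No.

No

10 ∉ B and 10 ∉ C, so 10 ∉ B △ C
10 ∉ C and 10 ∉ A, so 10 ∉ C ∪ A
10 ∉ (B △ C) and 10 ∉ (C ∪ A), so 10 ∉ (B △ C) ∩ (C ∪ A)
10 ∉ ((B △ C) ∩ (C ∪ A)) and 10 ∉ B, so 10 ∉ ((B △ C) ∩ (C ∪ A)) ∪ B
10 ∉ A and 10 ∉ B, so 10 ∉ A ∩ B
10 ∉ A and 10 ∉ (A ∩ B), so 10 ∉ A △ (A ∩ B)
10 ∉ (((B △ C) ∩ (C ∪ A)) ∪ B) and 10 ∉ (A △ (A ∩ B)), so 10 ∉ (((B △ C) ∩ (C ∪ A)) ∪ B) − (A △ (A ∩ B))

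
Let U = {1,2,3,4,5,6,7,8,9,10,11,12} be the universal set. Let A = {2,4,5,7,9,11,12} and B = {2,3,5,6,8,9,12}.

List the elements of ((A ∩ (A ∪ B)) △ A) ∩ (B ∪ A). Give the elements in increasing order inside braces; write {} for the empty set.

A ∪ B = {2,3,4,5,6,7,8,9,11,12}
A ∩ (A ∪ B) = {2,4,5,7,9,11,12}
(A ∩ (A ∪ B)) △ A = {}
B ∪ A = {2,3,4,5,6,7,8,9,11,12}
((A ∩ (A ∪ B)) △ A) ∩ (B ∪ A) = {}

{}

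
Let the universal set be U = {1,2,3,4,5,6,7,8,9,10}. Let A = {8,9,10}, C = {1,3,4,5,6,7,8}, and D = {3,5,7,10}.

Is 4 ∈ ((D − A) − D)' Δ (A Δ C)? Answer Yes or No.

4 ∉ D and 4 ∉ A, so 4 ∉ D − A
4 ∉ (D − A) and 4 ∉ D, so 4 ∉ (D − A) − D
4 ∈ ((D − A) − D)' since 4 ∉ ((D − A) − D)
4 ∉ A and 4 ∈ C, so 4 ∈ A Δ C
4 ∈ ((D − A) − D)' and 4 ∈ (A Δ C), so 4 ∉ ((D − A) − D)' Δ (A Δ C)

No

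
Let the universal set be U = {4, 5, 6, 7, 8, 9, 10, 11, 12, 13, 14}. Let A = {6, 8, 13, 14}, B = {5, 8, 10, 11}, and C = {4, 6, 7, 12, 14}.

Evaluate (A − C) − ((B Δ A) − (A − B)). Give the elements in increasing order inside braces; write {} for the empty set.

{8, 13}

A − C = {8, 13}
B Δ A = {5, 6, 10, 11, 13, 14}
A − B = {6, 13, 14}
(B Δ A) − (A − B) = {5, 10, 11}
(A − C) − ((B Δ A) − (A − B)) = {8, 13}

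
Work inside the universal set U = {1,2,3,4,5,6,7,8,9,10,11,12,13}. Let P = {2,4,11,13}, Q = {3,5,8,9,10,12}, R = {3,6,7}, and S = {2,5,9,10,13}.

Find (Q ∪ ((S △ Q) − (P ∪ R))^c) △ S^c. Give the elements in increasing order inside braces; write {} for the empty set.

S △ Q = {2,3,8,12,13}
P ∪ R = {2,3,4,6,7,11,13}
(S △ Q) − (P ∪ R) = {8,12}
((S △ Q) − (P ∪ R))^c = {1,2,3,4,5,6,7,9,10,11,13}
Q ∪ ((S △ Q) − (P ∪ R))^c = {1,2,3,4,5,6,7,8,9,10,11,12,13}
S^c = {1,3,4,6,7,8,11,12}
(Q ∪ ((S △ Q) − (P ∪ R))^c) △ S^c = {2,5,9,10,13}

{2,5,9,10,13}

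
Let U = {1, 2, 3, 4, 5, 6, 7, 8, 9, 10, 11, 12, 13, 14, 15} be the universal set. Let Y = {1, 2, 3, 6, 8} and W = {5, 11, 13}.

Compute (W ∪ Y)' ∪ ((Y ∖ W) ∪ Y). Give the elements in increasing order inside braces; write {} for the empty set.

{1, 2, 3, 4, 6, 7, 8, 9, 10, 12, 14, 15}

W ∪ Y = {1, 2, 3, 5, 6, 8, 11, 13}
(W ∪ Y)' = {4, 7, 9, 10, 12, 14, 15}
Y ∖ W = {1, 2, 3, 6, 8}
(Y ∖ W) ∪ Y = {1, 2, 3, 6, 8}
(W ∪ Y)' ∪ ((Y ∖ W) ∪ Y) = {1, 2, 3, 4, 6, 7, 8, 9, 10, 12, 14, 15}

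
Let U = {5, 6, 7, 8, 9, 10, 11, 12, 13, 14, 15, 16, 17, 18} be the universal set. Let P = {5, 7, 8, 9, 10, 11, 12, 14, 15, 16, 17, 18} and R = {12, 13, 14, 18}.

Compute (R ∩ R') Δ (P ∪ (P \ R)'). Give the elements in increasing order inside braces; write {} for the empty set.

{5, 6, 7, 8, 9, 10, 11, 12, 13, 14, 15, 16, 17, 18}

R' = {5, 6, 7, 8, 9, 10, 11, 15, 16, 17}
R ∩ R' = {}
P \ R = {5, 7, 8, 9, 10, 11, 15, 16, 17}
(P \ R)' = {6, 12, 13, 14, 18}
P ∪ (P \ R)' = {5, 6, 7, 8, 9, 10, 11, 12, 13, 14, 15, 16, 17, 18}
(R ∩ R') Δ (P ∪ (P \ R)') = {5, 6, 7, 8, 9, 10, 11, 12, 13, 14, 15, 16, 17, 18}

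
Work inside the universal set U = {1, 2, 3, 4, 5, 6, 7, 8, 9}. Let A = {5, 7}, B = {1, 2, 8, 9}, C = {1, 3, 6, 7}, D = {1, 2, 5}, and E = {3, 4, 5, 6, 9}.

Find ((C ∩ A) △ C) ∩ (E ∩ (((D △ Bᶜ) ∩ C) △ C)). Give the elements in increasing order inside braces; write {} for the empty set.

C ∩ A = {7}
(C ∩ A) △ C = {1, 3, 6}
Bᶜ = {3, 4, 5, 6, 7}
D △ Bᶜ = {1, 2, 3, 4, 6, 7}
(D △ Bᶜ) ∩ C = {1, 3, 6, 7}
((D △ Bᶜ) ∩ C) △ C = {}
E ∩ (((D △ Bᶜ) ∩ C) △ C) = {}
((C ∩ A) △ C) ∩ (E ∩ (((D △ Bᶜ) ∩ C) △ C)) = {}

{}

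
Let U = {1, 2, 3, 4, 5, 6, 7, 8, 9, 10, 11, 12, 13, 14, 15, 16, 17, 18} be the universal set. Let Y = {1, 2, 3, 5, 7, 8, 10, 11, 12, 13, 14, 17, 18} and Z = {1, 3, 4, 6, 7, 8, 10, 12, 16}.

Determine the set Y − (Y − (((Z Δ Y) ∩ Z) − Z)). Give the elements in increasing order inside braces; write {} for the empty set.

{}

Z Δ Y = {2, 4, 5, 6, 11, 13, 14, 16, 17, 18}
(Z Δ Y) ∩ Z = {4, 6, 16}
((Z Δ Y) ∩ Z) − Z = {}
Y − (((Z Δ Y) ∩ Z) − Z) = {1, 2, 3, 5, 7, 8, 10, 11, 12, 13, 14, 17, 18}
Y − (Y − (((Z Δ Y) ∩ Z) − Z)) = {}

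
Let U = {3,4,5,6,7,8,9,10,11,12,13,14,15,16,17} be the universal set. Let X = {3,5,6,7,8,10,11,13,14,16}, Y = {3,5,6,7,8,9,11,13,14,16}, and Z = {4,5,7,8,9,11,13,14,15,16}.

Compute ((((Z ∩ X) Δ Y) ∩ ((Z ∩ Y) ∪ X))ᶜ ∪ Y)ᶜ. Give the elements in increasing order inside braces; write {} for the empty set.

Z ∩ X = {5,7,8,11,13,14,16}
(Z ∩ X) Δ Y = {3,6,9}
Z ∩ Y = {5,7,8,9,11,13,14,16}
(Z ∩ Y) ∪ X = {3,5,6,7,8,9,10,11,13,14,16}
((Z ∩ X) Δ Y) ∩ ((Z ∩ Y) ∪ X) = {3,6,9}
(((Z ∩ X) Δ Y) ∩ ((Z ∩ Y) ∪ X))ᶜ = {4,5,7,8,10,11,12,13,14,15,16,17}
(((Z ∩ X) Δ Y) ∩ ((Z ∩ Y) ∪ X))ᶜ ∪ Y = {3,4,5,6,7,8,9,10,11,12,13,14,15,16,17}
((((Z ∩ X) Δ Y) ∩ ((Z ∩ Y) ∪ X))ᶜ ∪ Y)ᶜ = {}

{}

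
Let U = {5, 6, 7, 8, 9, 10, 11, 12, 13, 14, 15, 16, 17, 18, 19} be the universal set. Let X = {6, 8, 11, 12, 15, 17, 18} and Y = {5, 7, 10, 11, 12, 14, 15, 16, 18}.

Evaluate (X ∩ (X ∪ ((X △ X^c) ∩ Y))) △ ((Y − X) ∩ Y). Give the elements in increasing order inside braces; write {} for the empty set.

X^c = {5, 7, 9, 10, 13, 14, 16, 19}
X △ X^c = {5, 6, 7, 8, 9, 10, 11, 12, 13, 14, 15, 16, 17, 18, 19}
(X △ X^c) ∩ Y = {5, 7, 10, 11, 12, 14, 15, 16, 18}
X ∪ ((X △ X^c) ∩ Y) = {5, 6, 7, 8, 10, 11, 12, 14, 15, 16, 17, 18}
X ∩ (X ∪ ((X △ X^c) ∩ Y)) = {6, 8, 11, 12, 15, 17, 18}
Y − X = {5, 7, 10, 14, 16}
(Y − X) ∩ Y = {5, 7, 10, 14, 16}
(X ∩ (X ∪ ((X △ X^c) ∩ Y))) △ ((Y − X) ∩ Y) = {5, 6, 7, 8, 10, 11, 12, 14, 15, 16, 17, 18}

{5, 6, 7, 8, 10, 11, 12, 14, 15, 16, 17, 18}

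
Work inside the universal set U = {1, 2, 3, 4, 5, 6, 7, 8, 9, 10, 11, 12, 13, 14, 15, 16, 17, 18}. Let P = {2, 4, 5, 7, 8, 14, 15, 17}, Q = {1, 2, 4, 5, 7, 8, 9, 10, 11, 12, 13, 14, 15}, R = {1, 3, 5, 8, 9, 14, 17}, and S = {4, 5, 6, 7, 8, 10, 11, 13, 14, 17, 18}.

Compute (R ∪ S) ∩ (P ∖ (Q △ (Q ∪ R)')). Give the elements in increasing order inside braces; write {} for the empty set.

R ∪ S = {1, 3, 4, 5, 6, 7, 8, 9, 10, 11, 13, 14, 17, 18}
Q ∪ R = {1, 2, 3, 4, 5, 7, 8, 9, 10, 11, 12, 13, 14, 15, 17}
(Q ∪ R)' = {6, 16, 18}
Q △ (Q ∪ R)' = {1, 2, 4, 5, 6, 7, 8, 9, 10, 11, 12, 13, 14, 15, 16, 18}
P ∖ (Q △ (Q ∪ R)') = {17}
(R ∪ S) ∩ (P ∖ (Q △ (Q ∪ R)')) = {17}

{17}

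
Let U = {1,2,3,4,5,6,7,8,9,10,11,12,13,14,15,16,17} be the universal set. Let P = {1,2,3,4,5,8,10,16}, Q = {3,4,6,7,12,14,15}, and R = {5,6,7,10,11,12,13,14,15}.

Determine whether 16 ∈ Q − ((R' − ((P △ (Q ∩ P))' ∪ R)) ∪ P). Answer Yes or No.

16 ∉ R, so 16 ∈ R'
16 ∉ Q and 16 ∈ P, so 16 ∉ Q ∩ P
16 ∈ P and 16 ∉ (Q ∩ P), so 16 ∈ P △ (Q ∩ P)
16 ∉ (P △ (Q ∩ P))' since 16 ∈ (P △ (Q ∩ P))
16 ∉ (P △ (Q ∩ P))' and 16 ∉ R, so 16 ∉ (P △ (Q ∩ P))' ∪ R
16 ∈ R' and 16 ∉ ((P △ (Q ∩ P))' ∪ R), so 16 ∈ R' − ((P △ (Q ∩ P))' ∪ R)
16 ∈ (R' − ((P △ (Q ∩ P))' ∪ R)) and 16 ∈ P, so 16 ∈ (R' − ((P △ (Q ∩ P))' ∪ R)) ∪ P
16 ∉ Q and 16 ∈ ((R' − ((P △ (Q ∩ P))' ∪ R)) ∪ P), so 16 ∉ Q − ((R' − ((P △ (Q ∩ P))' ∪ R)) ∪ P)

No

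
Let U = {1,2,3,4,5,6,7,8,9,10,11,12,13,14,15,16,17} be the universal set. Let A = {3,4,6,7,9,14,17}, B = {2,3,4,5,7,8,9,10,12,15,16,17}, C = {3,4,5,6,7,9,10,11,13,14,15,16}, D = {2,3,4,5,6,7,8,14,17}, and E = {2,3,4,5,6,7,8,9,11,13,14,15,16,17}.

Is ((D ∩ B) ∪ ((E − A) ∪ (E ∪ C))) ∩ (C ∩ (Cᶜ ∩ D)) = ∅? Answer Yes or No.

Yes

D ∩ B = {2,3,4,5,7,8,17}
E − A = {2,5,8,11,13,15,16}
E ∪ C = {2,3,4,5,6,7,8,9,10,11,13,14,15,16,17}
(E − A) ∪ (E ∪ C) = {2,3,4,5,6,7,8,9,10,11,13,14,15,16,17}
(D ∩ B) ∪ ((E − A) ∪ (E ∪ C)) = {2,3,4,5,6,7,8,9,10,11,13,14,15,16,17}
Cᶜ = {1,2,8,12,17}
Cᶜ ∩ D = {2,8,17}
C ∩ (Cᶜ ∩ D) = {}
{2,3,4,5,6,7,8,9,10,11,13,14,15,16,17} and {} share no elements.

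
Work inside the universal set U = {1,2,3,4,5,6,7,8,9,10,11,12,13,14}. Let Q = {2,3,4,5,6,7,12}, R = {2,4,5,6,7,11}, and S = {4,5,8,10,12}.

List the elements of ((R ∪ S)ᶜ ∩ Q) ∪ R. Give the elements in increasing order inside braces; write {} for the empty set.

R ∪ S = {2,4,5,6,7,8,10,11,12}
(R ∪ S)ᶜ = {1,3,9,13,14}
(R ∪ S)ᶜ ∩ Q = {3}
((R ∪ S)ᶜ ∩ Q) ∪ R = {2,3,4,5,6,7,11}

{2,3,4,5,6,7,11}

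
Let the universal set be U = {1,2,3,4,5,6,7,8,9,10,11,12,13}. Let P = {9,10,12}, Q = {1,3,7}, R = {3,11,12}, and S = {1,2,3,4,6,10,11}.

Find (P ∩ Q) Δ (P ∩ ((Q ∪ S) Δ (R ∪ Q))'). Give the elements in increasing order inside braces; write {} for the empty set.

P ∩ Q = {}
Q ∪ S = {1,2,3,4,6,7,10,11}
R ∪ Q = {1,3,7,11,12}
(Q ∪ S) Δ (R ∪ Q) = {2,4,6,10,12}
((Q ∪ S) Δ (R ∪ Q))' = {1,3,5,7,8,9,11,13}
P ∩ ((Q ∪ S) Δ (R ∪ Q))' = {9}
(P ∩ Q) Δ (P ∩ ((Q ∪ S) Δ (R ∪ Q))') = {9}

{9}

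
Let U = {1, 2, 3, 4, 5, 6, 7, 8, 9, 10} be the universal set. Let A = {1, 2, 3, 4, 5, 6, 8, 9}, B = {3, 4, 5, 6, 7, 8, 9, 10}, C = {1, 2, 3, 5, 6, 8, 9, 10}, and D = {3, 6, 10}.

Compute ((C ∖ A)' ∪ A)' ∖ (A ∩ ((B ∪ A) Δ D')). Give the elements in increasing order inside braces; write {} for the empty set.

C ∖ A = {10}
(C ∖ A)' = {1, 2, 3, 4, 5, 6, 7, 8, 9}
(C ∖ A)' ∪ A = {1, 2, 3, 4, 5, 6, 7, 8, 9}
((C ∖ A)' ∪ A)' = {10}
B ∪ A = {1, 2, 3, 4, 5, 6, 7, 8, 9, 10}
D' = {1, 2, 4, 5, 7, 8, 9}
(B ∪ A) Δ D' = {3, 6, 10}
A ∩ ((B ∪ A) Δ D') = {3, 6}
((C ∖ A)' ∪ A)' ∖ (A ∩ ((B ∪ A) Δ D')) = {10}

{10}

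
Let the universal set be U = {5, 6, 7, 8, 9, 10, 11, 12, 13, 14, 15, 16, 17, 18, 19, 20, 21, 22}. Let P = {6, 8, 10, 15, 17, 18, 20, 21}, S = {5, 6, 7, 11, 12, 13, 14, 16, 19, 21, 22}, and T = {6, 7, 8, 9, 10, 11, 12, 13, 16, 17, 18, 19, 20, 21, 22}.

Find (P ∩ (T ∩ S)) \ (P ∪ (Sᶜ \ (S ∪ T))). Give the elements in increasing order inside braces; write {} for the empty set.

{}

T ∩ S = {6, 7, 11, 12, 13, 16, 19, 21, 22}
P ∩ (T ∩ S) = {6, 21}
Sᶜ = {8, 9, 10, 15, 17, 18, 20}
S ∪ T = {5, 6, 7, 8, 9, 10, 11, 12, 13, 14, 16, 17, 18, 19, 20, 21, 22}
Sᶜ \ (S ∪ T) = {15}
P ∪ (Sᶜ \ (S ∪ T)) = {6, 8, 10, 15, 17, 18, 20, 21}
(P ∩ (T ∩ S)) \ (P ∪ (Sᶜ \ (S ∪ T))) = {}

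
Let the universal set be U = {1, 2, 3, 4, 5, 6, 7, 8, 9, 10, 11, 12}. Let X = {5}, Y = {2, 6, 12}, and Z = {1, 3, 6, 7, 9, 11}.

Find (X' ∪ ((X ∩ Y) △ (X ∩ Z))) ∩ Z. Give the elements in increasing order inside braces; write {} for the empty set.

X' = {1, 2, 3, 4, 6, 7, 8, 9, 10, 11, 12}
X ∩ Y = {}
X ∩ Z = {}
(X ∩ Y) △ (X ∩ Z) = {}
X' ∪ ((X ∩ Y) △ (X ∩ Z)) = {1, 2, 3, 4, 6, 7, 8, 9, 10, 11, 12}
(X' ∪ ((X ∩ Y) △ (X ∩ Z))) ∩ Z = {1, 3, 6, 7, 9, 11}

{1, 3, 6, 7, 9, 11}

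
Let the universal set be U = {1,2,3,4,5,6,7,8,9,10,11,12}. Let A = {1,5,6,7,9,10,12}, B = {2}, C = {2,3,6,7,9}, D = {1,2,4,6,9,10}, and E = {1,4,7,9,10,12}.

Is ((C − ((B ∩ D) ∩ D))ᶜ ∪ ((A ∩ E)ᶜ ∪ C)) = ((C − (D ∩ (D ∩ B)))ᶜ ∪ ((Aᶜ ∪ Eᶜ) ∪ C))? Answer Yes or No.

Yes

B ∩ D = {2}
(B ∩ D) ∩ D = {2}
C − ((B ∩ D) ∩ D) = {3,6,7,9}
(C − ((B ∩ D) ∩ D))ᶜ = {1,2,4,5,8,10,11,12}
A ∩ E = {1,7,9,10,12}
(A ∩ E)ᶜ = {2,3,4,5,6,8,11}
(A ∩ E)ᶜ ∪ C = {2,3,4,5,6,7,8,9,11}
(C − ((B ∩ D) ∩ D))ᶜ ∪ ((A ∩ E)ᶜ ∪ C) = {1,2,3,4,5,6,7,8,9,10,11,12}
D ∩ B = {2}
D ∩ (D ∩ B) = {2}
C − (D ∩ (D ∩ B)) = {3,6,7,9}
(C − (D ∩ (D ∩ B)))ᶜ = {1,2,4,5,8,10,11,12}
Aᶜ = {2,3,4,8,11}
Eᶜ = {2,3,5,6,8,11}
Aᶜ ∪ Eᶜ = {2,3,4,5,6,8,11}
(Aᶜ ∪ Eᶜ) ∪ C = {2,3,4,5,6,7,8,9,11}
(C − (D ∩ (D ∩ B)))ᶜ ∪ ((Aᶜ ∪ Eᶜ) ∪ C) = {1,2,3,4,5,6,7,8,9,10,11,12}
Both equal {1,2,3,4,5,6,7,8,9,10,11,12}, so (C − ((B ∩ D) ∩ D))ᶜ ∪ ((A ∩ E)ᶜ ∪ C) = (C − (D ∩ (D ∩ B)))ᶜ ∪ ((Aᶜ ∪ Eᶜ) ∪ C).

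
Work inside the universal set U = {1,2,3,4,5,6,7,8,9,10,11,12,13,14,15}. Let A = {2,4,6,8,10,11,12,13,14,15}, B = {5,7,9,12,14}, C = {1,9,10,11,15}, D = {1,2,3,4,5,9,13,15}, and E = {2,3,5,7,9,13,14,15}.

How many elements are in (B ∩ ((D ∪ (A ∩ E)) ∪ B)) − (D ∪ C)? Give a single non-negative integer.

3

A ∩ E = {2,13,14,15}
D ∪ (A ∩ E) = {1,2,3,4,5,9,13,14,15}
(D ∪ (A ∩ E)) ∪ B = {1,2,3,4,5,7,9,12,13,14,15}
B ∩ ((D ∪ (A ∩ E)) ∪ B) = {5,7,9,12,14}
D ∪ C = {1,2,3,4,5,9,10,11,13,15}
(B ∩ ((D ∪ (A ∩ E)) ∪ B)) − (D ∪ C) = {7,12,14}
|(B ∩ ((D ∪ (A ∩ E)) ∪ B)) − (D ∪ C)| = 3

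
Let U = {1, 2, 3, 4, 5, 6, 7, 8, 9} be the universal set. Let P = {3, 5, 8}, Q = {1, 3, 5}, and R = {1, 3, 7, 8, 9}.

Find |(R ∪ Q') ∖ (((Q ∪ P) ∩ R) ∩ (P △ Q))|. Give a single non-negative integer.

Q' = {2, 4, 6, 7, 8, 9}
R ∪ Q' = {1, 2, 3, 4, 6, 7, 8, 9}
Q ∪ P = {1, 3, 5, 8}
(Q ∪ P) ∩ R = {1, 3, 8}
P △ Q = {1, 8}
((Q ∪ P) ∩ R) ∩ (P △ Q) = {1, 8}
(R ∪ Q') ∖ (((Q ∪ P) ∩ R) ∩ (P △ Q)) = {2, 3, 4, 6, 7, 9}
|(R ∪ Q') ∖ (((Q ∪ P) ∩ R) ∩ (P △ Q))| = 6

6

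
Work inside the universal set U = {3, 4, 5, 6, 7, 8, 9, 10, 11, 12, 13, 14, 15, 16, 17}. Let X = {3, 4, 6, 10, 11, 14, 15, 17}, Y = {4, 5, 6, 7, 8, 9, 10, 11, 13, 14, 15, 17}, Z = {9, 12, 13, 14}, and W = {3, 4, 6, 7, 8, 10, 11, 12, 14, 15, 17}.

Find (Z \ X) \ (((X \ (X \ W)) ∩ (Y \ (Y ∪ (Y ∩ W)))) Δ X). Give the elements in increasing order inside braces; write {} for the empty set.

Z \ X = {9, 12, 13}
X \ W = {}
X \ (X \ W) = {3, 4, 6, 10, 11, 14, 15, 17}
Y ∩ W = {4, 6, 7, 8, 10, 11, 14, 15, 17}
Y ∪ (Y ∩ W) = {4, 5, 6, 7, 8, 9, 10, 11, 13, 14, 15, 17}
Y \ (Y ∪ (Y ∩ W)) = {}
(X \ (X \ W)) ∩ (Y \ (Y ∪ (Y ∩ W))) = {}
((X \ (X \ W)) ∩ (Y \ (Y ∪ (Y ∩ W)))) Δ X = {3, 4, 6, 10, 11, 14, 15, 17}
(Z \ X) \ (((X \ (X \ W)) ∩ (Y \ (Y ∪ (Y ∩ W)))) Δ X) = {9, 12, 13}

{9, 12, 13}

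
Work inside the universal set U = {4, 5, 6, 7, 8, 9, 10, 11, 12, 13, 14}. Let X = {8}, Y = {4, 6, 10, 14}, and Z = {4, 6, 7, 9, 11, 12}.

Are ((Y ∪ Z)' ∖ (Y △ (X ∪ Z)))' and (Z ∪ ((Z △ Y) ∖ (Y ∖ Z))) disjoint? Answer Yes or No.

No

Y ∪ Z = {4, 6, 7, 9, 10, 11, 12, 14}
(Y ∪ Z)' = {5, 8, 13}
X ∪ Z = {4, 6, 7, 8, 9, 11, 12}
Y △ (X ∪ Z) = {7, 8, 9, 10, 11, 12, 14}
(Y ∪ Z)' ∖ (Y △ (X ∪ Z)) = {5, 13}
((Y ∪ Z)' ∖ (Y △ (X ∪ Z)))' = {4, 6, 7, 8, 9, 10, 11, 12, 14}
Z △ Y = {7, 9, 10, 11, 12, 14}
Y ∖ Z = {10, 14}
(Z △ Y) ∖ (Y ∖ Z) = {7, 9, 11, 12}
Z ∪ ((Z △ Y) ∖ (Y ∖ Z)) = {4, 6, 7, 9, 11, 12}
4 lies in both, so they are not disjoint.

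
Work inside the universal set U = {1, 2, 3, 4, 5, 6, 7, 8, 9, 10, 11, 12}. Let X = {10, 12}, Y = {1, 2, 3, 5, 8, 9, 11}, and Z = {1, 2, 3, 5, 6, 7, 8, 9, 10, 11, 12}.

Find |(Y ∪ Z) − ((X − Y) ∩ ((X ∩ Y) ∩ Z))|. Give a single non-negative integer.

Y ∪ Z = {1, 2, 3, 5, 6, 7, 8, 9, 10, 11, 12}
X − Y = {10, 12}
X ∩ Y = {}
(X ∩ Y) ∩ Z = {}
(X − Y) ∩ ((X ∩ Y) ∩ Z) = {}
(Y ∪ Z) − ((X − Y) ∩ ((X ∩ Y) ∩ Z)) = {1, 2, 3, 5, 6, 7, 8, 9, 10, 11, 12}
|(Y ∪ Z) − ((X − Y) ∩ ((X ∩ Y) ∩ Z))| = 11

11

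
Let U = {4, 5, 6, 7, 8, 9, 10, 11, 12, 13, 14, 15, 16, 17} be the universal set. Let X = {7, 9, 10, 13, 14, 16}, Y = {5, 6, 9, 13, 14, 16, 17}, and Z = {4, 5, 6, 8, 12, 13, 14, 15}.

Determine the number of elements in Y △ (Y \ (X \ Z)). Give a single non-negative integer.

2

X \ Z = {7, 9, 10, 16}
Y \ (X \ Z) = {5, 6, 13, 14, 17}
Y △ (Y \ (X \ Z)) = {9, 16}
|Y △ (Y \ (X \ Z))| = 2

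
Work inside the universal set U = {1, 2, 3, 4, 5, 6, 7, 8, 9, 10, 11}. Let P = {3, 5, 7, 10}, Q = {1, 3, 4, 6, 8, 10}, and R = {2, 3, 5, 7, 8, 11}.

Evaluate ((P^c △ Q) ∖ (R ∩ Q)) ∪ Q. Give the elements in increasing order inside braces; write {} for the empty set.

{1, 2, 3, 4, 6, 8, 9, 10, 11}

P^c = {1, 2, 4, 6, 8, 9, 11}
P^c △ Q = {2, 3, 9, 10, 11}
R ∩ Q = {3, 8}
(P^c △ Q) ∖ (R ∩ Q) = {2, 9, 10, 11}
((P^c △ Q) ∖ (R ∩ Q)) ∪ Q = {1, 2, 3, 4, 6, 8, 9, 10, 11}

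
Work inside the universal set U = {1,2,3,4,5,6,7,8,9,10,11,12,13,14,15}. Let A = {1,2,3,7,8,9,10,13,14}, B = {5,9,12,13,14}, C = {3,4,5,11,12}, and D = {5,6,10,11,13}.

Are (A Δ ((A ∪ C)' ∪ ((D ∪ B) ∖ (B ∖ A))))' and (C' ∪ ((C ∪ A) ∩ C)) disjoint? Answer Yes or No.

A ∪ C = {1,2,3,4,5,7,8,9,10,11,12,13,14}
(A ∪ C)' = {6,15}
D ∪ B = {5,6,9,10,11,12,13,14}
B ∖ A = {5,12}
(D ∪ B) ∖ (B ∖ A) = {6,9,10,11,13,14}
(A ∪ C)' ∪ ((D ∪ B) ∖ (B ∖ A)) = {6,9,10,11,13,14,15}
A Δ ((A ∪ C)' ∪ ((D ∪ B) ∖ (B ∖ A))) = {1,2,3,6,7,8,11,15}
(A Δ ((A ∪ C)' ∪ ((D ∪ B) ∖ (B ∖ A))))' = {4,5,9,10,12,13,14}
C' = {1,2,6,7,8,9,10,13,14,15}
C ∪ A = {1,2,3,4,5,7,8,9,10,11,12,13,14}
(C ∪ A) ∩ C = {3,4,5,11,12}
C' ∪ ((C ∪ A) ∩ C) = {1,2,3,4,5,6,7,8,9,10,11,12,13,14,15}
4 lies in both, so they are not disjoint.

No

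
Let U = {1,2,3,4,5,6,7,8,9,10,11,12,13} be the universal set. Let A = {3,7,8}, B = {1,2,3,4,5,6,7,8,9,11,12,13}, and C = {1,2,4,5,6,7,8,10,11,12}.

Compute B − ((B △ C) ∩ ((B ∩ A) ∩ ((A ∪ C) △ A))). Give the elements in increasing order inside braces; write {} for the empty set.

B △ C = {3,9,10,13}
B ∩ A = {3,7,8}
A ∪ C = {1,2,3,4,5,6,7,8,10,11,12}
(A ∪ C) △ A = {1,2,4,5,6,10,11,12}
(B ∩ A) ∩ ((A ∪ C) △ A) = {}
(B △ C) ∩ ((B ∩ A) ∩ ((A ∪ C) △ A)) = {}
B − ((B △ C) ∩ ((B ∩ A) ∩ ((A ∪ C) △ A))) = {1,2,3,4,5,6,7,8,9,11,12,13}

{1,2,3,4,5,6,7,8,9,11,12,13}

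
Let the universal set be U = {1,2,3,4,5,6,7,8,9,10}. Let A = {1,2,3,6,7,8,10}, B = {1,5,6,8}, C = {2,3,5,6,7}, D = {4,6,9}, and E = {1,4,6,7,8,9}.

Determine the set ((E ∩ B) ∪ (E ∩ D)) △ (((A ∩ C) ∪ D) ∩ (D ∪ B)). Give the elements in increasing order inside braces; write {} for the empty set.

{1,8}

E ∩ B = {1,6,8}
E ∩ D = {4,6,9}
(E ∩ B) ∪ (E ∩ D) = {1,4,6,8,9}
A ∩ C = {2,3,6,7}
(A ∩ C) ∪ D = {2,3,4,6,7,9}
D ∪ B = {1,4,5,6,8,9}
((A ∩ C) ∪ D) ∩ (D ∪ B) = {4,6,9}
((E ∩ B) ∪ (E ∩ D)) △ (((A ∩ C) ∪ D) ∩ (D ∪ B)) = {1,8}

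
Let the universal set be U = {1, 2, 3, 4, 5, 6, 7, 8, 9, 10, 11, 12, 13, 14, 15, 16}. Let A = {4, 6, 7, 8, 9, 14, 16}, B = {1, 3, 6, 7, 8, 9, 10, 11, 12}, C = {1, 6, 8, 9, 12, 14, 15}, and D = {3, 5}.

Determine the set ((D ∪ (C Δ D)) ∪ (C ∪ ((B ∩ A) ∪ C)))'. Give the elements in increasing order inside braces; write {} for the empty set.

{2, 4, 10, 11, 13, 16}

C Δ D = {1, 3, 5, 6, 8, 9, 12, 14, 15}
D ∪ (C Δ D) = {1, 3, 5, 6, 8, 9, 12, 14, 15}
B ∩ A = {6, 7, 8, 9}
(B ∩ A) ∪ C = {1, 6, 7, 8, 9, 12, 14, 15}
C ∪ ((B ∩ A) ∪ C) = {1, 6, 7, 8, 9, 12, 14, 15}
(D ∪ (C Δ D)) ∪ (C ∪ ((B ∩ A) ∪ C)) = {1, 3, 5, 6, 7, 8, 9, 12, 14, 15}
((D ∪ (C Δ D)) ∪ (C ∪ ((B ∩ A) ∪ C)))' = {2, 4, 10, 11, 13, 16}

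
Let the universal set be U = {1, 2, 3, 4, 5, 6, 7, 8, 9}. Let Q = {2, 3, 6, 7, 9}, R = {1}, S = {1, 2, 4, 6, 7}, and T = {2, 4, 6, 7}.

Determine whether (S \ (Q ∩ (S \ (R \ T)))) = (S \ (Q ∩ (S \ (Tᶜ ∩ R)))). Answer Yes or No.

Yes

R \ T = {1}
S \ (R \ T) = {2, 4, 6, 7}
Q ∩ (S \ (R \ T)) = {2, 6, 7}
S \ (Q ∩ (S \ (R \ T))) = {1, 4}
Tᶜ = {1, 3, 5, 8, 9}
Tᶜ ∩ R = {1}
S \ (Tᶜ ∩ R) = {2, 4, 6, 7}
Q ∩ (S \ (Tᶜ ∩ R)) = {2, 6, 7}
S \ (Q ∩ (S \ (Tᶜ ∩ R))) = {1, 4}
Both equal {1, 4}, so S \ (Q ∩ (S \ (R \ T))) = S \ (Q ∩ (S \ (Tᶜ ∩ R))).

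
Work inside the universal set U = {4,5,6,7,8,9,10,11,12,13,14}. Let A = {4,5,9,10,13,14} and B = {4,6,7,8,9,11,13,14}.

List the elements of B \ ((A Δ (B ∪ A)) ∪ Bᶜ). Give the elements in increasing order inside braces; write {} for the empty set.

B ∪ A = {4,5,6,7,8,9,10,11,13,14}
A Δ (B ∪ A) = {6,7,8,11}
Bᶜ = {5,10,12}
(A Δ (B ∪ A)) ∪ Bᶜ = {5,6,7,8,10,11,12}
B \ ((A Δ (B ∪ A)) ∪ Bᶜ) = {4,9,13,14}

{4,9,13,14}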